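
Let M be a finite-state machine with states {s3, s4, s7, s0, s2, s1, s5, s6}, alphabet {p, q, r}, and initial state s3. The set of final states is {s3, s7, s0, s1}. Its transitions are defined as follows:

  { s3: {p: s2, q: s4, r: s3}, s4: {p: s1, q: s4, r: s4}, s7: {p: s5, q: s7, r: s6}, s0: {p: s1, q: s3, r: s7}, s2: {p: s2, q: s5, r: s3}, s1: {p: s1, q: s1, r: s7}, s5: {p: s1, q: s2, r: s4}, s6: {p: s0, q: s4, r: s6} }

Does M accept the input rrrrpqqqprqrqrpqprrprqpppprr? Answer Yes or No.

No

Trace: s3 -r-> s3 -r-> s3 -r-> s3 -r-> s3 -p-> s2 -q-> s5 -q-> s2 -q-> s5 -p-> s1 -r-> s7 -q-> s7 -r-> s6 -q-> s4 -r-> s4 -p-> s1 -q-> s1 -p-> s1 -r-> s7 -r-> s6 -p-> s0 -r-> s7 -q-> s7 -p-> s5 -p-> s1 -p-> s1 -p-> s1 -r-> s7 -r-> s6
End state s6 is not accepting.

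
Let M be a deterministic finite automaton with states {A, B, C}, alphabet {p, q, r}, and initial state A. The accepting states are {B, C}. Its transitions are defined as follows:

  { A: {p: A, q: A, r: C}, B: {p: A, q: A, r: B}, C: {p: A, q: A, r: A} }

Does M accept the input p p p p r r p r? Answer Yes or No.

Yes

start at A
read 'p': A → A
read 'p': A → A
read 'p': A → A
read 'p': A → A
read 'r': A → C
read 'r': C → A
read 'p': A → A
read 'r': A → C
End state C is accepting.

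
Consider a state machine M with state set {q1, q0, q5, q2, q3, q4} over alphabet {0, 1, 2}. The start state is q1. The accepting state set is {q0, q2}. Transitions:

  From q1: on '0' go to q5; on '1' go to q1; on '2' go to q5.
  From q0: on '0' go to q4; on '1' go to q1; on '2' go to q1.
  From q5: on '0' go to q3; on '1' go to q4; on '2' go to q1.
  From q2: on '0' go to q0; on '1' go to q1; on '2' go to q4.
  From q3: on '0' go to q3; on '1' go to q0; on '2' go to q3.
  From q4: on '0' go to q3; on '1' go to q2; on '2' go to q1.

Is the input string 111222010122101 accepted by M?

No

start at q1
read '1': q1 → q1
read '1': q1 → q1
read '1': q1 → q1
read '2': q1 → q5
read '2': q5 → q1
read '2': q1 → q5
read '0': q5 → q3
read '1': q3 → q0
read '0': q0 → q4
read '1': q4 → q2
read '2': q2 → q4
read '2': q4 → q1
read '1': q1 → q1
read '0': q1 → q5
read '1': q5 → q4
End state q4 is not accepting.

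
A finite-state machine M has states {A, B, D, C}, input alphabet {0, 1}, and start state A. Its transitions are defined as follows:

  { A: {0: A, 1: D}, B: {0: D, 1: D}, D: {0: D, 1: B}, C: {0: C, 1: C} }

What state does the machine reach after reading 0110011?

start at A
read '0': A → A
read '1': A → D
read '1': D → B
read '0': B → D
read '0': D → D
read '1': D → B
read '1': B → D

D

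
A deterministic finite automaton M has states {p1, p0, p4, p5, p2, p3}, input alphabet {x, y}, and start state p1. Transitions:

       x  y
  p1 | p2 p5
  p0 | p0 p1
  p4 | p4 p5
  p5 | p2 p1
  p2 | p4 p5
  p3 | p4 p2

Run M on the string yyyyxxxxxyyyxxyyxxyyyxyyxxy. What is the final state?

start at p1
read 'y': p1 → p5
read 'y': p5 → p1
read 'y': p1 → p5
read 'y': p5 → p1
read 'x': p1 → p2
read 'x': p2 → p4
read 'x': p4 → p4
read 'x': p4 → p4
read 'x': p4 → p4
read 'y': p4 → p5
read 'y': p5 → p1
read 'y': p1 → p5
read 'x': p5 → p2
read 'x': p2 → p4
read 'y': p4 → p5
read 'y': p5 → p1
read 'x': p1 → p2
read 'x': p2 → p4
read 'y': p4 → p5
read 'y': p5 → p1
read 'y': p1 → p5
read 'x': p5 → p2
read 'y': p2 → p5
read 'y': p5 → p1
read 'x': p1 → p2
read 'x': p2 → p4
read 'y': p4 → p5

p5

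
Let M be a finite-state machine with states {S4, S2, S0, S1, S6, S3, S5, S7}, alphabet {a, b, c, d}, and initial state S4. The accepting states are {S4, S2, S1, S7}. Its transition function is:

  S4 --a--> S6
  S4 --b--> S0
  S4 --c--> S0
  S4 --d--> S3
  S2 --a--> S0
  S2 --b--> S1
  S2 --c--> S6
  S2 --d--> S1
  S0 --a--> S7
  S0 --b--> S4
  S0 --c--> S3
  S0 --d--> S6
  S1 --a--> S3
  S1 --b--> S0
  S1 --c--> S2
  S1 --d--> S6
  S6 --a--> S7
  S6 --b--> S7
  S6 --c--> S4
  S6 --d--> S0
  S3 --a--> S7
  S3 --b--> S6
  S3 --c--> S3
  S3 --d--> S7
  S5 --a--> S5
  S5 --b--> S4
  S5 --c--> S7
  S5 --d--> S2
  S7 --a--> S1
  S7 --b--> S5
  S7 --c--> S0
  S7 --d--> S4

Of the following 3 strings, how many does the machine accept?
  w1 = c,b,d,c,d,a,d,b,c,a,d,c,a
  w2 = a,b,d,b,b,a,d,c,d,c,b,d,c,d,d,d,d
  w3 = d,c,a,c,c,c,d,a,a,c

2

w1:
  start at S4
  read 'c': S4 → S0
  read 'b': S0 → S4
  read 'd': S4 → S3
  read 'c': S3 → S3
  read 'd': S3 → S7
  read 'a': S7 → S1
  read 'd': S1 → S6
  read 'b': S6 → S7
  read 'c': S7 → S0
  read 'a': S0 → S7
  read 'd': S7 → S4
  read 'c': S4 → S0
  read 'a': S0 → S7
  end S7, accepted
w2:
  start at S4
  read 'a': S4 → S6
  read 'b': S6 → S7
  read 'd': S7 → S4
  read 'b': S4 → S0
  read 'b': S0 → S4
  read 'a': S4 → S6
  read 'd': S6 → S0
  read 'c': S0 → S3
  read 'd': S3 → S7
  read 'c': S7 → S0
  read 'b': S0 → S4
  read 'd': S4 → S3
  read 'c': S3 → S3
  read 'd': S3 → S7
  read 'd': S7 → S4
  read 'd': S4 → S3
  read 'd': S3 → S7
  end S7, accepted
w3:
  start at S4
  read 'd': S4 → S3
  read 'c': S3 → S3
  read 'a': S3 → S7
  read 'c': S7 → S0
  read 'c': S0 → S3
  read 'c': S3 → S3
  read 'd': S3 → S7
  read 'a': S7 → S1
  read 'a': S1 → S3
  read 'c': S3 → S3
  end S3, rejected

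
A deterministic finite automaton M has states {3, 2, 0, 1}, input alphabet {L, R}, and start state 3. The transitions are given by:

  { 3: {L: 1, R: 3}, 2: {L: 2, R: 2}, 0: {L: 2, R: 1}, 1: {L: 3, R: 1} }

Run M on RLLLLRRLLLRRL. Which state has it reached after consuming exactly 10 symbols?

1

start at 3
read 'R': 3 → 3
read 'L': 3 → 1
read 'L': 1 → 3
read 'L': 3 → 1
read 'L': 1 → 3
read 'R': 3 → 3
read 'R': 3 → 3
read 'L': 3 → 1
read 'L': 1 → 3
read 'L': 3 → 1
After 10 symbols: 1.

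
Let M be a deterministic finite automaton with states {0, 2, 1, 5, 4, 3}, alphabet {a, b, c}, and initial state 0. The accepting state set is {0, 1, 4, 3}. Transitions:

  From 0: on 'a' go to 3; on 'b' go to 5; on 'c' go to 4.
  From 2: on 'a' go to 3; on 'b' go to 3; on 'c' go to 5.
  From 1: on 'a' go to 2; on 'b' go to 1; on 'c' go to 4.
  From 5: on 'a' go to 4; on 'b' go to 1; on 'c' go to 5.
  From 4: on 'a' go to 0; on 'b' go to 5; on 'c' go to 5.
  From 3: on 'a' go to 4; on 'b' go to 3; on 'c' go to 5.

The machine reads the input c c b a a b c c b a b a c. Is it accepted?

No

start at 0
read 'c': 0 → 4
read 'c': 4 → 5
read 'b': 5 → 1
read 'a': 1 → 2
read 'a': 2 → 3
read 'b': 3 → 3
read 'c': 3 → 5
read 'c': 5 → 5
read 'b': 5 → 1
read 'a': 1 → 2
read 'b': 2 → 3
read 'a': 3 → 4
read 'c': 4 → 5
End state 5 is not accepting.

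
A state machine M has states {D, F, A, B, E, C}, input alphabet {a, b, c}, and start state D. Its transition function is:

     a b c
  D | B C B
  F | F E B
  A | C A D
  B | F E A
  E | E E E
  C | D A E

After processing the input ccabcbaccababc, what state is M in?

D → B → A → C → A → D → C → D → B → A → C → A → C → A → D

D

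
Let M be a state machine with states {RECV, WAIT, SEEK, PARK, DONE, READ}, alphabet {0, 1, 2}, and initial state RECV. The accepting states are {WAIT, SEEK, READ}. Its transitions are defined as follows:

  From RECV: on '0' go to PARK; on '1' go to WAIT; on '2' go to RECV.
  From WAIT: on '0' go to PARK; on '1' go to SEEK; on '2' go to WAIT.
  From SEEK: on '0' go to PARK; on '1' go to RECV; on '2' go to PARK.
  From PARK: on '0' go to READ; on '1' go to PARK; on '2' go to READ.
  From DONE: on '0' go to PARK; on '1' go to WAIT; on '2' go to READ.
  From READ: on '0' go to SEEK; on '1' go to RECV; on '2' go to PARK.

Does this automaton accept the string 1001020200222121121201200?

Yes

RECV → WAIT → PARK → READ → RECV → PARK → READ → SEEK → PARK → READ → SEEK → PARK → READ → PARK → PARK → READ → RECV → WAIT → WAIT → SEEK → PARK → READ → RECV → RECV → PARK → READ
End state READ is accepting.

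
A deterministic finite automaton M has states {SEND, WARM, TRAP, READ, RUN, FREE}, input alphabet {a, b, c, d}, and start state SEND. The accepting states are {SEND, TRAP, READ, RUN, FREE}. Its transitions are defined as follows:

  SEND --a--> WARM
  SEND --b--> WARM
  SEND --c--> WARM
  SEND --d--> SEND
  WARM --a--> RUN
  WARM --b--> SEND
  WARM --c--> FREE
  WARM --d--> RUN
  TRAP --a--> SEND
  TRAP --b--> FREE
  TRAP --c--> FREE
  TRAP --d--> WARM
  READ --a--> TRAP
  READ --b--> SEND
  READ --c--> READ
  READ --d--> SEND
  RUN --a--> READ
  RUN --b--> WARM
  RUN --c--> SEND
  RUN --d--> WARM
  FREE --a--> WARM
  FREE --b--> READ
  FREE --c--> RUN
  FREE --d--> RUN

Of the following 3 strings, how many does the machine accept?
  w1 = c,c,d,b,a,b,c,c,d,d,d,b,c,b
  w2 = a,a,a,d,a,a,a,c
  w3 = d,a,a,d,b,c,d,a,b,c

2

w1: Trace: SEND -c-> WARM -c-> FREE -d-> RUN -b-> WARM -a-> RUN -b-> WARM -c-> FREE -c-> RUN -d-> WARM -d-> RUN -d-> WARM -b-> SEND -c-> WARM -b-> SEND  → end SEND, accepted
w2: Trace: SEND -a-> WARM -a-> RUN -a-> READ -d-> SEND -a-> WARM -a-> RUN -a-> READ -c-> READ  → end READ, accepted
w3: Trace: SEND -d-> SEND -a-> WARM -a-> RUN -d-> WARM -b-> SEND -c-> WARM -d-> RUN -a-> READ -b-> SEND -c-> WARM  → end WARM, rejected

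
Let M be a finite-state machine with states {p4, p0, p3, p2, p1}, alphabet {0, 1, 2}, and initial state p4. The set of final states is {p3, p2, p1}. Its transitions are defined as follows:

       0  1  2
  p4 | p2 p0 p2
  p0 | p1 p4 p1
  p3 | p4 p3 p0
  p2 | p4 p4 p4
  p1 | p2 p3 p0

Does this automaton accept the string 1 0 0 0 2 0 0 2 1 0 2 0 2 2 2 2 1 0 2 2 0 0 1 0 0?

Trace: p4 -1-> p0 -0-> p1 -0-> p2 -0-> p4 -2-> p2 -0-> p4 -0-> p2 -2-> p4 -1-> p0 -0-> p1 -2-> p0 -0-> p1 -2-> p0 -2-> p1 -2-> p0 -2-> p1 -1-> p3 -0-> p4 -2-> p2 -2-> p4 -0-> p2 -0-> p4 -1-> p0 -0-> p1 -0-> p2
End state p2 is accepting.

Yes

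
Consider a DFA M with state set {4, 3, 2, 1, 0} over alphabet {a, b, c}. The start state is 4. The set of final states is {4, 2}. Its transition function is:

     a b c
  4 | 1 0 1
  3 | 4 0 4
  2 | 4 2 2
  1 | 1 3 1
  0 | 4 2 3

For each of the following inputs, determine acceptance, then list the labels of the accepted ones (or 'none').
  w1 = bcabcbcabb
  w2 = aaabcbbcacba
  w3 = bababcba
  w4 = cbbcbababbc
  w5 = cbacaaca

w1, w2, w3, w4

w1: Trace: 4 -b-> 0 -c-> 3 -a-> 4 -b-> 0 -c-> 3 -b-> 0 -c-> 3 -a-> 4 -b-> 0 -b-> 2  → end 2, accepted
w2: Trace: 4 -a-> 1 -a-> 1 -a-> 1 -b-> 3 -c-> 4 -b-> 0 -b-> 2 -c-> 2 -a-> 4 -c-> 1 -b-> 3 -a-> 4  → end 4, accepted
w3: Trace: 4 -b-> 0 -a-> 4 -b-> 0 -a-> 4 -b-> 0 -c-> 3 -b-> 0 -a-> 4  → end 4, accepted
w4: Trace: 4 -c-> 1 -b-> 3 -b-> 0 -c-> 3 -b-> 0 -a-> 4 -b-> 0 -a-> 4 -b-> 0 -b-> 2 -c-> 2  → end 2, accepted
w5: Trace: 4 -c-> 1 -b-> 3 -a-> 4 -c-> 1 -a-> 1 -a-> 1 -c-> 1 -a-> 1  → end 1, rejected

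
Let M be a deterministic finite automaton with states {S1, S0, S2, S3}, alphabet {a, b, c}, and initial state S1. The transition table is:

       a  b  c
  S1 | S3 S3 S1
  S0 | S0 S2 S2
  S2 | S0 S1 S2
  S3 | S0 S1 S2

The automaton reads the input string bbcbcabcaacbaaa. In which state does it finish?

start at S1
read 'b': S1 → S3
read 'b': S3 → S1
read 'c': S1 → S1
read 'b': S1 → S3
read 'c': S3 → S2
read 'a': S2 → S0
read 'b': S0 → S2
read 'c': S2 → S2
read 'a': S2 → S0
read 'a': S0 → S0
read 'c': S0 → S2
read 'b': S2 → S1
read 'a': S1 → S3
read 'a': S3 → S0
read 'a': S0 → S0

S0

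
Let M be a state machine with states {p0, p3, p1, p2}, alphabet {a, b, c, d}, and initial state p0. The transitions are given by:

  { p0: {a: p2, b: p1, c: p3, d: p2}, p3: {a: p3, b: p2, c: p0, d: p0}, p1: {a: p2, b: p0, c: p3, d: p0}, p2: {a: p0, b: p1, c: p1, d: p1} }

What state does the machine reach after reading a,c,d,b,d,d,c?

Trace: p0 -a-> p2 -c-> p1 -d-> p0 -b-> p1 -d-> p0 -d-> p2 -c-> p1

p1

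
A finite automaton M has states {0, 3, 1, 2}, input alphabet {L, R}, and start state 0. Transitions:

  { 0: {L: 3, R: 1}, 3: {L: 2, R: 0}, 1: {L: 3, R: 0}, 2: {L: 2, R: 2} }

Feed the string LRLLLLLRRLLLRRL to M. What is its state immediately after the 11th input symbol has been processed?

2

Trace: 0 -L-> 3 -R-> 0 -L-> 3 -L-> 2 -L-> 2 -L-> 2 -L-> 2 -R-> 2 -R-> 2 -L-> 2 -L-> 2
After 11 symbols: 2.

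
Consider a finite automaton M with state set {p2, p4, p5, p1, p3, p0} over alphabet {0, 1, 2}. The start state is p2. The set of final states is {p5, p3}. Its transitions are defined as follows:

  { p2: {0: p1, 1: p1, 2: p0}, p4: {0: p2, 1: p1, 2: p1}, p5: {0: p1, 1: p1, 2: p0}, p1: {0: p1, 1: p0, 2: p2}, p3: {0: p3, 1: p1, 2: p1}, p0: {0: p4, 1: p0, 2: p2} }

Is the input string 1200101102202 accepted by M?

Trace: p2 -1-> p1 -2-> p2 -0-> p1 -0-> p1 -1-> p0 -0-> p4 -1-> p1 -1-> p0 -0-> p4 -2-> p1 -2-> p2 -0-> p1 -2-> p2
End state p2 is not accepting.

No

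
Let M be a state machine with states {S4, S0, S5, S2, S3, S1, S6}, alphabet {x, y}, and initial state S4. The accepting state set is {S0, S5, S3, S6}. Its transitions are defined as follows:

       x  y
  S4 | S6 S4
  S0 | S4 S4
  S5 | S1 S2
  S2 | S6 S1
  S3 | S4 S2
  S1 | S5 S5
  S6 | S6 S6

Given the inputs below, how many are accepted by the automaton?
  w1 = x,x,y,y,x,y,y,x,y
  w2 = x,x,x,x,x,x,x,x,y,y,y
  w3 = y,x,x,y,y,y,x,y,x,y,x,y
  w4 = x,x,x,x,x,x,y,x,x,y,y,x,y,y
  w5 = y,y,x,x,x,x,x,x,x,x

5

w1: Trace: S4 -x-> S6 -x-> S6 -y-> S6 -y-> S6 -x-> S6 -y-> S6 -y-> S6 -x-> S6 -y-> S6  → end S6, accepted
w2: Trace: S4 -x-> S6 -x-> S6 -x-> S6 -x-> S6 -x-> S6 -x-> S6 -x-> S6 -x-> S6 -y-> S6 -y-> S6 -y-> S6  → end S6, accepted
w3: Trace: S4 -y-> S4 -x-> S6 -x-> S6 -y-> S6 -y-> S6 -y-> S6 -x-> S6 -y-> S6 -x-> S6 -y-> S6 -x-> S6 -y-> S6  → end S6, accepted
w4: Trace: S4 -x-> S6 -x-> S6 -x-> S6 -x-> S6 -x-> S6 -x-> S6 -y-> S6 -x-> S6 -x-> S6 -y-> S6 -y-> S6 -x-> S6 -y-> S6 -y-> S6  → end S6, accepted
w5: Trace: S4 -y-> S4 -y-> S4 -x-> S6 -x-> S6 -x-> S6 -x-> S6 -x-> S6 -x-> S6 -x-> S6 -x-> S6  → end S6, accepted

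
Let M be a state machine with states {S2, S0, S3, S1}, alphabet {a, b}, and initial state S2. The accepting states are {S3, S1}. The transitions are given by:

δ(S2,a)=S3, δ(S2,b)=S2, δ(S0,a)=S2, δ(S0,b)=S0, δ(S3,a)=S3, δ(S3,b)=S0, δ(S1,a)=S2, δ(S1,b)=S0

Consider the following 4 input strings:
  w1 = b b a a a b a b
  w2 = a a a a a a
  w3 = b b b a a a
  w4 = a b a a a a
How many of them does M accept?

3

w1: Trace: S2 -b-> S2 -b-> S2 -a-> S3 -a-> S3 -a-> S3 -b-> S0 -a-> S2 -b-> S2  → end S2, rejected
w2: Trace: S2 -a-> S3 -a-> S3 -a-> S3 -a-> S3 -a-> S3 -a-> S3  → end S3, accepted
w3: Trace: S2 -b-> S2 -b-> S2 -b-> S2 -a-> S3 -a-> S3 -a-> S3  → end S3, accepted
w4: Trace: S2 -a-> S3 -b-> S0 -a-> S2 -a-> S3 -a-> S3 -a-> S3  → end S3, accepted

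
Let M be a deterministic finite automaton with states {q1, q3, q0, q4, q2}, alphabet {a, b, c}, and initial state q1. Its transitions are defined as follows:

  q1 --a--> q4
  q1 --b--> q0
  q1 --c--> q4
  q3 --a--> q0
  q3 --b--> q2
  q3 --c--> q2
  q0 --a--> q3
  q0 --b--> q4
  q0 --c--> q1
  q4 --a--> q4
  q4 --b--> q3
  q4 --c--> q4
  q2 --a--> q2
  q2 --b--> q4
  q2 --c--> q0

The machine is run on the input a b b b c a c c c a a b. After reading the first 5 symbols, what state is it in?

q4

start at q1
read 'a': q1 → q4
read 'b': q4 → q3
read 'b': q3 → q2
read 'b': q2 → q4
read 'c': q4 → q4
After 5 symbols: q4.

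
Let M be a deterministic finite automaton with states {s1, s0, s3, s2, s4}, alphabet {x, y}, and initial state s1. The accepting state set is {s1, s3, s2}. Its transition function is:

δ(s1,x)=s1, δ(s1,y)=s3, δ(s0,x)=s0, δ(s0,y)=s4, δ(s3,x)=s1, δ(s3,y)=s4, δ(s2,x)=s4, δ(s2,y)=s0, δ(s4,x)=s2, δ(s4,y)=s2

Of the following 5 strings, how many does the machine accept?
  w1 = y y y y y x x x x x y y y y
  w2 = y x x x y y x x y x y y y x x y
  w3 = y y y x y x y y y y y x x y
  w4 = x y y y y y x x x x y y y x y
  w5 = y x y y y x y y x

1

w1: Trace: s1 -y-> s3 -y-> s4 -y-> s2 -y-> s0 -y-> s4 -x-> s2 -x-> s4 -x-> s2 -x-> s4 -x-> s2 -y-> s0 -y-> s4 -y-> s2 -y-> s0  → end s0, rejected
w2: Trace: s1 -y-> s3 -x-> s1 -x-> s1 -x-> s1 -y-> s3 -y-> s4 -x-> s2 -x-> s4 -y-> s2 -x-> s4 -y-> s2 -y-> s0 -y-> s4 -x-> s2 -x-> s4 -y-> s2  → end s2, accepted
w3: Trace: s1 -y-> s3 -y-> s4 -y-> s2 -x-> s4 -y-> s2 -x-> s4 -y-> s2 -y-> s0 -y-> s4 -y-> s2 -y-> s0 -x-> s0 -x-> s0 -y-> s4  → end s4, rejected
w4: Trace: s1 -x-> s1 -y-> s3 -y-> s4 -y-> s2 -y-> s0 -y-> s4 -x-> s2 -x-> s4 -x-> s2 -x-> s4 -y-> s2 -y-> s0 -y-> s4 -x-> s2 -y-> s0  → end s0, rejected
w5: Trace: s1 -y-> s3 -x-> s1 -y-> s3 -y-> s4 -y-> s2 -x-> s4 -y-> s2 -y-> s0 -x-> s0  → end s0, rejected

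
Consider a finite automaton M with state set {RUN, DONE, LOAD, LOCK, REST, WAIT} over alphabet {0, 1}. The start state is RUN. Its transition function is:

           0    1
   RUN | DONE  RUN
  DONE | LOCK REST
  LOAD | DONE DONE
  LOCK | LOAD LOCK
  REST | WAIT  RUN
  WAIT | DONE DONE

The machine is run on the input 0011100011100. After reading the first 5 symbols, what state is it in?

start at RUN
read '0': RUN → DONE
read '0': DONE → LOCK
read '1': LOCK → LOCK
read '1': LOCK → LOCK
read '1': LOCK → LOCK
After 5 symbols: LOCK.

LOCK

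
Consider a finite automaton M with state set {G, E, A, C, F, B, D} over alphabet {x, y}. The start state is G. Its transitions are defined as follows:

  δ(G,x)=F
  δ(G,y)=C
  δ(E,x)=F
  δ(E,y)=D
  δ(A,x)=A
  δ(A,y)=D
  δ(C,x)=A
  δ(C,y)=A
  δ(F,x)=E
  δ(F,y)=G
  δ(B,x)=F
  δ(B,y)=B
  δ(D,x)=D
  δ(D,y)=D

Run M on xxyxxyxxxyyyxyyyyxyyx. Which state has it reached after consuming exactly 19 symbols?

G → F → E → D → D → D → D → D → D → D → D → D → D → D → D → D → D → D → D → D
After 19 symbols: D.

D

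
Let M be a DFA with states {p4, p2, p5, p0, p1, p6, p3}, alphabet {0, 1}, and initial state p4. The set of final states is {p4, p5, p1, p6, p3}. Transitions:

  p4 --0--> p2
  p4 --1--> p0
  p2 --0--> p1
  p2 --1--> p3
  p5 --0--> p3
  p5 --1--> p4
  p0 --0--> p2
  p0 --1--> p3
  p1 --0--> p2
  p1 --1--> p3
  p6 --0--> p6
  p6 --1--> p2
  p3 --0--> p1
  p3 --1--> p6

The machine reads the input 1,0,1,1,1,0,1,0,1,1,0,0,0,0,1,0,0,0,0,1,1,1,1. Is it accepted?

p4 → p0 → p2 → p3 → p6 → p2 → p1 → p3 → p1 → p3 → p6 → p6 → p6 → p6 → p6 → p2 → p1 → p2 → p1 → p2 → p3 → p6 → p2 → p3
End state p3 is accepting.

Yes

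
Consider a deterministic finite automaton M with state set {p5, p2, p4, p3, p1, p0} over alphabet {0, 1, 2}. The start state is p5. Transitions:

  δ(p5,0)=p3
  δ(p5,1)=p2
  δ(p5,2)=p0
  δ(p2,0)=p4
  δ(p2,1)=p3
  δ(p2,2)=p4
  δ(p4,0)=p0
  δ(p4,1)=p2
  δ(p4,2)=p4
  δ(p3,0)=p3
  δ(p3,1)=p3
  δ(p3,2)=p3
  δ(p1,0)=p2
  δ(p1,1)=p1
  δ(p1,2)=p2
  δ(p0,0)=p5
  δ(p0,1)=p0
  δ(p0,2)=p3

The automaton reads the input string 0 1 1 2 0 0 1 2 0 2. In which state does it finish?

start at p5
read '0': p5 → p3
read '1': p3 → p3
read '1': p3 → p3
read '2': p3 → p3
read '0': p3 → p3
read '0': p3 → p3
read '1': p3 → p3
read '2': p3 → p3
read '0': p3 → p3
read '2': p3 → p3

p3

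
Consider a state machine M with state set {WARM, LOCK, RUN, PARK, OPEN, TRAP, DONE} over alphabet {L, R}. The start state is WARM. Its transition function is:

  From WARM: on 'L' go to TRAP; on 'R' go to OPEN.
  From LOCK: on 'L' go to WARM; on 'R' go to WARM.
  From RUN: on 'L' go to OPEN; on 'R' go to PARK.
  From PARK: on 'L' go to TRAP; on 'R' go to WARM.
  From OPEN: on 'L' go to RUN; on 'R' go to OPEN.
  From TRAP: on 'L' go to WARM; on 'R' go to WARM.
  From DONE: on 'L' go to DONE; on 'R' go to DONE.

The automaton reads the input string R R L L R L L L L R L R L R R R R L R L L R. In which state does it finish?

OPEN

start at WARM
read 'R': WARM → OPEN
read 'R': OPEN → OPEN
read 'L': OPEN → RUN
read 'L': RUN → OPEN
read 'R': OPEN → OPEN
read 'L': OPEN → RUN
read 'L': RUN → OPEN
read 'L': OPEN → RUN
read 'L': RUN → OPEN
read 'R': OPEN → OPEN
read 'L': OPEN → RUN
read 'R': RUN → PARK
read 'L': PARK → TRAP
read 'R': TRAP → WARM
read 'R': WARM → OPEN
read 'R': OPEN → OPEN
read 'R': OPEN → OPEN
read 'L': OPEN → RUN
read 'R': RUN → PARK
read 'L': PARK → TRAP
read 'L': TRAP → WARM
read 'R': WARM → OPEN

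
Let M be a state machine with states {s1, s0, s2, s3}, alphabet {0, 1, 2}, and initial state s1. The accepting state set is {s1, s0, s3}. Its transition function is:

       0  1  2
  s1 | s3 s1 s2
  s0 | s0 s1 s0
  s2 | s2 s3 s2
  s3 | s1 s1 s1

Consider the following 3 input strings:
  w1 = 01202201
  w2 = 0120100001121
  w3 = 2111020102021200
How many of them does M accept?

w1: s1 → s3 → s1 → s2 → s2 → s2 → s2 → s2 → s3  → end s3, accepted
w2: s1 → s3 → s1 → s2 → s2 → s3 → s1 → s3 → s1 → s3 → s1 → s1 → s2 → s3  → end s3, accepted
w3: s1 → s2 → s3 → s1 → s1 → s3 → s1 → s3 → s1 → s3 → s1 → s3 → s1 → s1 → s2 → s2 → s2  → end s2, rejected

2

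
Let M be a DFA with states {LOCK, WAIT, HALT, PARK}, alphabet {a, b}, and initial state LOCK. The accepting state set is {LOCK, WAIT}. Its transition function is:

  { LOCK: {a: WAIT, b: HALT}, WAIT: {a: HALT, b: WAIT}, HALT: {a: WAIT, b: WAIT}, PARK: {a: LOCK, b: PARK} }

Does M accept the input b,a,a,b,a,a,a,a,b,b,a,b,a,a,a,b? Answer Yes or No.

Yes

LOCK → HALT → WAIT → HALT → WAIT → HALT → WAIT → HALT → WAIT → WAIT → WAIT → HALT → WAIT → HALT → WAIT → HALT → WAIT
End state WAIT is accepting.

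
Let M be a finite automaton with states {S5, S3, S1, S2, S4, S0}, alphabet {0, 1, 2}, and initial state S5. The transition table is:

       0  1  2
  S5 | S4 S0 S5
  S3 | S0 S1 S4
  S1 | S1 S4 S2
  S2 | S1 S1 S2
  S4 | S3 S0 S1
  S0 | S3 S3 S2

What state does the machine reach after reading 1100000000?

S3

Trace: S5 -1-> S0 -1-> S3 -0-> S0 -0-> S3 -0-> S0 -0-> S3 -0-> S0 -0-> S3 -0-> S0 -0-> S3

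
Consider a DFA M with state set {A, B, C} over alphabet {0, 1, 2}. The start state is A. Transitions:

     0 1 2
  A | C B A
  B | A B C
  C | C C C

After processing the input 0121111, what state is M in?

A → C → C → C → C → C → C → C

C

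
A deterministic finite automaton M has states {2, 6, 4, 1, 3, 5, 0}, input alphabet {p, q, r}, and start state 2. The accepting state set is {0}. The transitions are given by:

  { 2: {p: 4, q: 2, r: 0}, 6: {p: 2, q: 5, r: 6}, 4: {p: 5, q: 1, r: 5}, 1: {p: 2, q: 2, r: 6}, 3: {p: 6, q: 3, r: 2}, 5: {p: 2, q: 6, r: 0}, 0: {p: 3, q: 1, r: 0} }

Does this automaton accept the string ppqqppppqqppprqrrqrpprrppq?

Trace: 2 -p-> 4 -p-> 5 -q-> 6 -q-> 5 -p-> 2 -p-> 4 -p-> 5 -p-> 2 -q-> 2 -q-> 2 -p-> 4 -p-> 5 -p-> 2 -r-> 0 -q-> 1 -r-> 6 -r-> 6 -q-> 5 -r-> 0 -p-> 3 -p-> 6 -r-> 6 -r-> 6 -p-> 2 -p-> 4 -q-> 1
End state 1 is not accepting.

No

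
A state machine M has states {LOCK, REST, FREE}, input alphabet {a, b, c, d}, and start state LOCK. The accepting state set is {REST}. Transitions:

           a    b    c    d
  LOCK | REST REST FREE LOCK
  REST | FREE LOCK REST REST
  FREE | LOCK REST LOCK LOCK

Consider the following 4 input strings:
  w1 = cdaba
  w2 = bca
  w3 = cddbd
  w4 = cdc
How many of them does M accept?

2

w1: Trace: LOCK -c-> FREE -d-> LOCK -a-> REST -b-> LOCK -a-> REST  → end REST, accepted
w2: Trace: LOCK -b-> REST -c-> REST -a-> FREE  → end FREE, rejected
w3: Trace: LOCK -c-> FREE -d-> LOCK -d-> LOCK -b-> REST -d-> REST  → end REST, accepted
w4: Trace: LOCK -c-> FREE -d-> LOCK -c-> FREE  → end FREE, rejected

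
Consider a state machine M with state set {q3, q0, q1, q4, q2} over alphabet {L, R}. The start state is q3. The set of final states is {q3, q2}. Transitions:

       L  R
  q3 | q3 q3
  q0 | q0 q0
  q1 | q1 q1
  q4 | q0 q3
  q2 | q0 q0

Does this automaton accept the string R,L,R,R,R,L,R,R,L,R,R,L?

Yes

start at q3
read 'R': q3 → q3
read 'L': q3 → q3
read 'R': q3 → q3
read 'R': q3 → q3
read 'R': q3 → q3
read 'L': q3 → q3
read 'R': q3 → q3
read 'R': q3 → q3
read 'L': q3 → q3
read 'R': q3 → q3
read 'R': q3 → q3
read 'L': q3 → q3
End state q3 is accepting.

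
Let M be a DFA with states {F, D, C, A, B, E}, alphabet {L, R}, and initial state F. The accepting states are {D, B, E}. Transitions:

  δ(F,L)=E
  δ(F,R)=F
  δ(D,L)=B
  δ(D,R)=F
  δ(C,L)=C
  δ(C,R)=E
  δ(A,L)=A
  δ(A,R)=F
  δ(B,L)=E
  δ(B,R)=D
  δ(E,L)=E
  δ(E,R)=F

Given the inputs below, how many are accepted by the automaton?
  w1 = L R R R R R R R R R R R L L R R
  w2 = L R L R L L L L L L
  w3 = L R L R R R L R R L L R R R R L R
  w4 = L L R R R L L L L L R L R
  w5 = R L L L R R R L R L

w1: Trace: F -L-> E -R-> F -R-> F -R-> F -R-> F -R-> F -R-> F -R-> F -R-> F -R-> F -R-> F -R-> F -L-> E -L-> E -R-> F -R-> F  → end F, rejected
w2: Trace: F -L-> E -R-> F -L-> E -R-> F -L-> E -L-> E -L-> E -L-> E -L-> E -L-> E  → end E, accepted
w3: Trace: F -L-> E -R-> F -L-> E -R-> F -R-> F -R-> F -L-> E -R-> F -R-> F -L-> E -L-> E -R-> F -R-> F -R-> F -R-> F -L-> E -R-> F  → end F, rejected
w4: Trace: F -L-> E -L-> E -R-> F -R-> F -R-> F -L-> E -L-> E -L-> E -L-> E -L-> E -R-> F -L-> E -R-> F  → end F, rejected
w5: Trace: F -R-> F -L-> E -L-> E -L-> E -R-> F -R-> F -R-> F -L-> E -R-> F -L-> E  → end E, accepted

2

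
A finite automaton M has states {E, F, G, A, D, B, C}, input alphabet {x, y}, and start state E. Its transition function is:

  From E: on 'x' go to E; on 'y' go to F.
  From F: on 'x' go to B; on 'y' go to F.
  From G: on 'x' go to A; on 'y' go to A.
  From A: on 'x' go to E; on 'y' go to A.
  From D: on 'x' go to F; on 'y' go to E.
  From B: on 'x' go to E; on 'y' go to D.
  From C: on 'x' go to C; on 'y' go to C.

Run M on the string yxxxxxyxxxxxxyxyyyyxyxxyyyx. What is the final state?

E → F → B → E → E → E → E → F → B → E → E → E → E → E → F → B → D → E → F → F → B → D → F → B → D → E → F → B

B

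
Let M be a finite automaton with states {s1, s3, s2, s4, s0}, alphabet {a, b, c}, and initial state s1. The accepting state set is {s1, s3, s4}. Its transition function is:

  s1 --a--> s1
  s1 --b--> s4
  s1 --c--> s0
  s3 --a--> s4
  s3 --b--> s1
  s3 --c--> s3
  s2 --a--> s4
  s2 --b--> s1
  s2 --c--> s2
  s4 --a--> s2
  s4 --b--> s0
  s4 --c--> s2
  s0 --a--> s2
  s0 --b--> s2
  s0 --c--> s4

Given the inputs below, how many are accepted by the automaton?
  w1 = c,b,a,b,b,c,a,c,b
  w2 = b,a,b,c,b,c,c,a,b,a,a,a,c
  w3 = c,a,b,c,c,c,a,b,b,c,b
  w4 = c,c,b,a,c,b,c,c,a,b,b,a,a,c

2

w1: s1 → s0 → s2 → s4 → s0 → s2 → s2 → s4 → s2 → s1  → end s1, accepted
w2: s1 → s4 → s2 → s1 → s0 → s2 → s2 → s2 → s4 → s0 → s2 → s4 → s2 → s2  → end s2, rejected
w3: s1 → s0 → s2 → s1 → s0 → s4 → s2 → s4 → s0 → s2 → s2 → s1  → end s1, accepted
w4: s1 → s0 → s4 → s0 → s2 → s2 → s1 → s0 → s4 → s2 → s1 → s4 → s2 → s4 → s2  → end s2, rejected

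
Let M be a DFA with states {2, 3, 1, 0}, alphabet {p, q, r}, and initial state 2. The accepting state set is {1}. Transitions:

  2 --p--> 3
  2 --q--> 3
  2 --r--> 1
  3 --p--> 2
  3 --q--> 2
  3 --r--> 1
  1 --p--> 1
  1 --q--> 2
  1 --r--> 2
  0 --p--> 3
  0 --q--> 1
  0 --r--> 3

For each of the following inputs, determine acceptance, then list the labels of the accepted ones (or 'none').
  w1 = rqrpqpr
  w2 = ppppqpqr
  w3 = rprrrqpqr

w1: Trace: 2 -r-> 1 -q-> 2 -r-> 1 -p-> 1 -q-> 2 -p-> 3 -r-> 1  → end 1, accepted
w2: Trace: 2 -p-> 3 -p-> 2 -p-> 3 -p-> 2 -q-> 3 -p-> 2 -q-> 3 -r-> 1  → end 1, accepted
w3: Trace: 2 -r-> 1 -p-> 1 -r-> 2 -r-> 1 -r-> 2 -q-> 3 -p-> 2 -q-> 3 -r-> 1  → end 1, accepted

w1, w2, w3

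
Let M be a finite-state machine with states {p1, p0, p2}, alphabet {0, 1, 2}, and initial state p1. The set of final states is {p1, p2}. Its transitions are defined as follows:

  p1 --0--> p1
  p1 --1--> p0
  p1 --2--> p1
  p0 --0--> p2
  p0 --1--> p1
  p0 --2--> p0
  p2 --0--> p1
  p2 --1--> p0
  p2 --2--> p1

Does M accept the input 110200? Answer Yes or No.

Yes

p1 → p0 → p1 → p1 → p1 → p1 → p1
End state p1 is accepting.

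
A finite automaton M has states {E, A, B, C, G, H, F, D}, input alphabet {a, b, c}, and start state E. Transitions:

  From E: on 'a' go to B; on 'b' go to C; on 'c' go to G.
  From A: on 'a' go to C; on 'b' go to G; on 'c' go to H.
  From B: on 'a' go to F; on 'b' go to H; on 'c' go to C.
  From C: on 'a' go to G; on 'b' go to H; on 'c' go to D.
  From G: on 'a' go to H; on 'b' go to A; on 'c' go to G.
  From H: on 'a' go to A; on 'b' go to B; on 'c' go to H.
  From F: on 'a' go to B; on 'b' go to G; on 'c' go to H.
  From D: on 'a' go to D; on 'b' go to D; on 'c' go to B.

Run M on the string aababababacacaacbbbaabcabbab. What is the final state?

H

E → B → F → G → H → B → F → G → H → B → F → H → A → H → A → C → D → D → D → D → D → D → D → B → F → G → A → C → H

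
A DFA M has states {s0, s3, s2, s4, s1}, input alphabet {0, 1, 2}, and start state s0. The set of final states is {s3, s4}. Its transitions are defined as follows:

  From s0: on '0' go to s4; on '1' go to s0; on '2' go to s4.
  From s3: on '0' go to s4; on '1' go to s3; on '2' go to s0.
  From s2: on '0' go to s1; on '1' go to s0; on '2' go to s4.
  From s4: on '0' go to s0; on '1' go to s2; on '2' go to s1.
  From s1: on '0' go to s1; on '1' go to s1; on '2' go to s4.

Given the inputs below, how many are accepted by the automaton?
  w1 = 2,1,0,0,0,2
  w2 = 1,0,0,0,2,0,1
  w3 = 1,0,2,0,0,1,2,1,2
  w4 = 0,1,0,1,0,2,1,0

2

w1: s0 → s4 → s2 → s1 → s1 → s1 → s4  → end s4, accepted
w2: s0 → s0 → s4 → s0 → s4 → s1 → s1 → s1  → end s1, rejected
w3: s0 → s0 → s4 → s1 → s1 → s1 → s1 → s4 → s2 → s4  → end s4, accepted
w4: s0 → s4 → s2 → s1 → s1 → s1 → s4 → s2 → s1  → end s1, rejected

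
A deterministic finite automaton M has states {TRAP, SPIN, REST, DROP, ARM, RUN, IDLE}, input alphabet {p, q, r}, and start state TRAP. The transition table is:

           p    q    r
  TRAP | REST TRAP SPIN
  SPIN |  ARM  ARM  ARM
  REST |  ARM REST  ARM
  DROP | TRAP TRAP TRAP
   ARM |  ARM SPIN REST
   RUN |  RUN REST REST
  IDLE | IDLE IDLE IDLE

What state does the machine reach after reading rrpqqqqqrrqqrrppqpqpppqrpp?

start at TRAP
read 'r': TRAP → SPIN
read 'r': SPIN → ARM
read 'p': ARM → ARM
read 'q': ARM → SPIN
read 'q': SPIN → ARM
read 'q': ARM → SPIN
read 'q': SPIN → ARM
read 'q': ARM → SPIN
read 'r': SPIN → ARM
read 'r': ARM → REST
read 'q': REST → REST
read 'q': REST → REST
read 'r': REST → ARM
read 'r': ARM → REST
read 'p': REST → ARM
read 'p': ARM → ARM
read 'q': ARM → SPIN
read 'p': SPIN → ARM
read 'q': ARM → SPIN
read 'p': SPIN → ARM
read 'p': ARM → ARM
read 'p': ARM → ARM
read 'q': ARM → SPIN
read 'r': SPIN → ARM
read 'p': ARM → ARM
read 'p': ARM → ARM

ARM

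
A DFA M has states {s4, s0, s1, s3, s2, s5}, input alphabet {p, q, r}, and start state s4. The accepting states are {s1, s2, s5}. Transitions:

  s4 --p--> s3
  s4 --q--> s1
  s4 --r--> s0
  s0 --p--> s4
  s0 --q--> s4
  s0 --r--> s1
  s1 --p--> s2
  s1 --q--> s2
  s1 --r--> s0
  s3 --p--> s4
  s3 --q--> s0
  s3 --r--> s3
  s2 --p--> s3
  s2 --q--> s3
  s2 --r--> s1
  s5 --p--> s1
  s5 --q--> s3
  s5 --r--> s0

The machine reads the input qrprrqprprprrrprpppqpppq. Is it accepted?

start at s4
read 'q': s4 → s1
read 'r': s1 → s0
read 'p': s0 → s4
read 'r': s4 → s0
read 'r': s0 → s1
read 'q': s1 → s2
read 'p': s2 → s3
read 'r': s3 → s3
read 'p': s3 → s4
read 'r': s4 → s0
read 'p': s0 → s4
read 'r': s4 → s0
read 'r': s0 → s1
read 'r': s1 → s0
read 'p': s0 → s4
read 'r': s4 → s0
read 'p': s0 → s4
read 'p': s4 → s3
read 'p': s3 → s4
read 'q': s4 → s1
read 'p': s1 → s2
read 'p': s2 → s3
read 'p': s3 → s4
read 'q': s4 → s1
End state s1 is accepting.

Yes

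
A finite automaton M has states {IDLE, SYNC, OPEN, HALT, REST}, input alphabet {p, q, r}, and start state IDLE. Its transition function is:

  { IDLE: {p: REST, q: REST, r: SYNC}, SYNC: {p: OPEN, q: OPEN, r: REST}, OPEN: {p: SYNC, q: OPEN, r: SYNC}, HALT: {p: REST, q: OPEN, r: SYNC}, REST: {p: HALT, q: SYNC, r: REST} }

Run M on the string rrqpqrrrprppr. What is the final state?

REST

IDLE → SYNC → REST → SYNC → OPEN → OPEN → SYNC → REST → REST → HALT → SYNC → OPEN → SYNC → REST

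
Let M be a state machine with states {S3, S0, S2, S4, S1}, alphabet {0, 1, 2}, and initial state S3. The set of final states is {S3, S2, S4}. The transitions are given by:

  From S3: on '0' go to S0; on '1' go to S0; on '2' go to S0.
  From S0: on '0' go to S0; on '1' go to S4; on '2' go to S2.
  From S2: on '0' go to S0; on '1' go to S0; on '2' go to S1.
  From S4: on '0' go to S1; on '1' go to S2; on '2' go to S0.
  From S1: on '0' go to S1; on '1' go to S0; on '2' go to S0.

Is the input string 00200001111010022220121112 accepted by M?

start at S3
read '0': S3 → S0
read '0': S0 → S0
read '2': S0 → S2
read '0': S2 → S0
read '0': S0 → S0
read '0': S0 → S0
read '0': S0 → S0
read '1': S0 → S4
read '1': S4 → S2
read '1': S2 → S0
read '1': S0 → S4
read '0': S4 → S1
read '1': S1 → S0
read '0': S0 → S0
read '0': S0 → S0
read '2': S0 → S2
read '2': S2 → S1
read '2': S1 → S0
read '2': S0 → S2
read '0': S2 → S0
read '1': S0 → S4
read '2': S4 → S0
read '1': S0 → S4
read '1': S4 → S2
read '1': S2 → S0
read '2': S0 → S2
End state S2 is accepting.

Yes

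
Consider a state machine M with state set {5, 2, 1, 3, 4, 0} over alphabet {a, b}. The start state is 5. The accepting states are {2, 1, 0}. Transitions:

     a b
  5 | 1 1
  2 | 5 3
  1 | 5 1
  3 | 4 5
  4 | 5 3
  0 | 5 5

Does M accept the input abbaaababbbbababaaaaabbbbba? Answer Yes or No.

start at 5
read 'a': 5 → 1
read 'b': 1 → 1
read 'b': 1 → 1
read 'a': 1 → 5
read 'a': 5 → 1
read 'a': 1 → 5
read 'b': 5 → 1
read 'a': 1 → 5
read 'b': 5 → 1
read 'b': 1 → 1
read 'b': 1 → 1
read 'b': 1 → 1
read 'a': 1 → 5
read 'b': 5 → 1
read 'a': 1 → 5
read 'b': 5 → 1
read 'a': 1 → 5
read 'a': 5 → 1
read 'a': 1 → 5
read 'a': 5 → 1
read 'a': 1 → 5
read 'b': 5 → 1
read 'b': 1 → 1
read 'b': 1 → 1
read 'b': 1 → 1
read 'b': 1 → 1
read 'a': 1 → 5
End state 5 is not accepting.

No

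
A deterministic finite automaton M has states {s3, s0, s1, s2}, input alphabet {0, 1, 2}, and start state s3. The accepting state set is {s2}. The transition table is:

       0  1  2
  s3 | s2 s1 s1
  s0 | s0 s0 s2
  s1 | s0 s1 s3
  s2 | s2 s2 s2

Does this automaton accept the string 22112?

No

s3 → s1 → s3 → s1 → s1 → s3
End state s3 is not accepting.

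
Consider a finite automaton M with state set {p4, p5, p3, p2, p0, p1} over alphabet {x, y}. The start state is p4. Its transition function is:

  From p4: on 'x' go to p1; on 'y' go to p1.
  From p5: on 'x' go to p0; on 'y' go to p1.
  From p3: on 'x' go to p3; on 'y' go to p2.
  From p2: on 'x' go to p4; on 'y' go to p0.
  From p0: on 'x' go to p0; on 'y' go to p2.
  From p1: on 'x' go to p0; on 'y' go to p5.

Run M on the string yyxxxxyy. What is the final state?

start at p4
read 'y': p4 → p1
read 'y': p1 → p5
read 'x': p5 → p0
read 'x': p0 → p0
read 'x': p0 → p0
read 'x': p0 → p0
read 'y': p0 → p2
read 'y': p2 → p0

p0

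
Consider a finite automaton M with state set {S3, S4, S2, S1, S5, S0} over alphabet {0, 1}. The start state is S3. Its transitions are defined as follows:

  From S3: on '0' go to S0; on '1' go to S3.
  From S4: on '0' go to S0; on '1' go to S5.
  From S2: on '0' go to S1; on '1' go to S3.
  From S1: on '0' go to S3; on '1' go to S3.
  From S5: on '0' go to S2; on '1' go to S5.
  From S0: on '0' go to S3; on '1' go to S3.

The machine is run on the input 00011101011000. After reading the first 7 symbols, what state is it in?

S0

Trace: S3 -0-> S0 -0-> S3 -0-> S0 -1-> S3 -1-> S3 -1-> S3 -0-> S0
After 7 symbols: S0.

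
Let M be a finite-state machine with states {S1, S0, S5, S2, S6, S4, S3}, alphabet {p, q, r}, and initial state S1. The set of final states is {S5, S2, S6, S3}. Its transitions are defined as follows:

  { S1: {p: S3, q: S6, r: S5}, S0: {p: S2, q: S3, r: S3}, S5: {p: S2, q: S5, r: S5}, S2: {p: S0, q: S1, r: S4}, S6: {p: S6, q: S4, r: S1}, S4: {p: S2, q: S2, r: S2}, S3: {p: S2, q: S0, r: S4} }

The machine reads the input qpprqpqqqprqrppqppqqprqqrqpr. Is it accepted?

S1 → S6 → S6 → S6 → S1 → S6 → S6 → S4 → S2 → S1 → S3 → S4 → S2 → S4 → S2 → S0 → S3 → S2 → S0 → S3 → S0 → S2 → S4 → S2 → S1 → S5 → S5 → S2 → S4
End state S4 is not accepting.

No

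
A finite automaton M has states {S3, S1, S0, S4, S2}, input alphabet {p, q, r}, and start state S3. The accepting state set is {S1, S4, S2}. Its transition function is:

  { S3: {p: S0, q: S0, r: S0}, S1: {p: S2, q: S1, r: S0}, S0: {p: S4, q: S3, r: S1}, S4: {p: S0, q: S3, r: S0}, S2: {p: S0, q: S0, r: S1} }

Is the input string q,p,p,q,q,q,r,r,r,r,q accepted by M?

Yes

start at S3
read 'q': S3 → S0
read 'p': S0 → S4
read 'p': S4 → S0
read 'q': S0 → S3
read 'q': S3 → S0
read 'q': S0 → S3
read 'r': S3 → S0
read 'r': S0 → S1
read 'r': S1 → S0
read 'r': S0 → S1
read 'q': S1 → S1
End state S1 is accepting.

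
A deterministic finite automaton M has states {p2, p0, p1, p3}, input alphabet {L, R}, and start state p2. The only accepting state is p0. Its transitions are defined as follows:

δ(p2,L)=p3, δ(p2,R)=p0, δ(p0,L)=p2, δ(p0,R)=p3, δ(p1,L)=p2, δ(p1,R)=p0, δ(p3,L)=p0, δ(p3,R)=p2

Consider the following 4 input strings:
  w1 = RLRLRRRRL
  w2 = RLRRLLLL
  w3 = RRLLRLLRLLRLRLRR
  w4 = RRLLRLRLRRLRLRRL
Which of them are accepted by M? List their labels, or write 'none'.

w2

w1: Trace: p2 -R-> p0 -L-> p2 -R-> p0 -L-> p2 -R-> p0 -R-> p3 -R-> p2 -R-> p0 -L-> p2  → end p2, rejected
w2: Trace: p2 -R-> p0 -L-> p2 -R-> p0 -R-> p3 -L-> p0 -L-> p2 -L-> p3 -L-> p0  → end p0, accepted
w3: Trace: p2 -R-> p0 -R-> p3 -L-> p0 -L-> p2 -R-> p0 -L-> p2 -L-> p3 -R-> p2 -L-> p3 -L-> p0 -R-> p3 -L-> p0 -R-> p3 -L-> p0 -R-> p3 -R-> p2  → end p2, rejected
w4: Trace: p2 -R-> p0 -R-> p3 -L-> p0 -L-> p2 -R-> p0 -L-> p2 -R-> p0 -L-> p2 -R-> p0 -R-> p3 -L-> p0 -R-> p3 -L-> p0 -R-> p3 -R-> p2 -L-> p3  → end p3, rejected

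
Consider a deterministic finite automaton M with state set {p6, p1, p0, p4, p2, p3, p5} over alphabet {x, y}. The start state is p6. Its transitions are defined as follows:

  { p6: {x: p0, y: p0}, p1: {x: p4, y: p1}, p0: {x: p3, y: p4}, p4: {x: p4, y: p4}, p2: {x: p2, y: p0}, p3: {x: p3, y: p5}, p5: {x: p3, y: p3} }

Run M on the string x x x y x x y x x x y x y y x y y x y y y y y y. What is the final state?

p3

start at p6
read 'x': p6 → p0
read 'x': p0 → p3
read 'x': p3 → p3
read 'y': p3 → p5
read 'x': p5 → p3
read 'x': p3 → p3
read 'y': p3 → p5
read 'x': p5 → p3
read 'x': p3 → p3
read 'x': p3 → p3
read 'y': p3 → p5
read 'x': p5 → p3
read 'y': p3 → p5
read 'y': p5 → p3
read 'x': p3 → p3
read 'y': p3 → p5
read 'y': p5 → p3
read 'x': p3 → p3
read 'y': p3 → p5
read 'y': p5 → p3
read 'y': p3 → p5
read 'y': p5 → p3
read 'y': p3 → p5
read 'y': p5 → p3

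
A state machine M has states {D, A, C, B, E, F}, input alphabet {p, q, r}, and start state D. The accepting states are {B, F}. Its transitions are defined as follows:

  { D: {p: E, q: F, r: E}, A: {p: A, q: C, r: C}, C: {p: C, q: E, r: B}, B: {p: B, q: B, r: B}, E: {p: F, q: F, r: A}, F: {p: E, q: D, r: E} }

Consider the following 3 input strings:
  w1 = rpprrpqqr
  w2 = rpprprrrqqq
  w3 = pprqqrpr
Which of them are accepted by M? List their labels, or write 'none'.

w1: Trace: D -r-> E -p-> F -p-> E -r-> A -r-> C -p-> C -q-> E -q-> F -r-> E  → end E, rejected
w2: Trace: D -r-> E -p-> F -p-> E -r-> A -p-> A -r-> C -r-> B -r-> B -q-> B -q-> B -q-> B  → end B, accepted
w3: Trace: D -p-> E -p-> F -r-> E -q-> F -q-> D -r-> E -p-> F -r-> E  → end E, rejected

w2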